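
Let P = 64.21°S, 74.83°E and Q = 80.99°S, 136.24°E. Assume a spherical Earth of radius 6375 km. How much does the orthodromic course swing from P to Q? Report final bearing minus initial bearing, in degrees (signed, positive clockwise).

At departure: θ₁ = atan2(sin Δλ cos φ₂, cos φ₁ sin φ₂ − sin φ₁ cos φ₂ cos Δλ) = 159.21°
At arrival: θ₂ = atan2(sin Δλ cos φ₁, −cos φ₂ sin φ₁ + sin φ₂ cos φ₁ cos Δλ) = 99.60°
Δθ = θ₂ − θ₁ = -59.6°

-59.6°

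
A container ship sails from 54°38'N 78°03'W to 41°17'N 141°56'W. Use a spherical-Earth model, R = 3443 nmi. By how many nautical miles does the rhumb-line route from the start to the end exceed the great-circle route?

80 nmi

Great circle: cos σ = sin φ₁ sin φ₂ + cos φ₁ cos φ₂ cos Δλ,  σ = 0.7532 rad → d_gc = 2593.3 nmi
Rhumb line: Δψ = -0.3507, q = Δφ/Δψ = 0.6644, d_rh = R√(Δφ²+q²Δλ²) = 2673.7 nmi
Excess = 2673.7 − 2593.3 = 80.4 ≈ 80 nmi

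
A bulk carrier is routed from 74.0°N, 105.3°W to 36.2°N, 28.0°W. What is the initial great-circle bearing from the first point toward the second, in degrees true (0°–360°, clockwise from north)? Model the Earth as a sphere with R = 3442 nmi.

θ = atan2( sin Δλ·cos φ₂ ,  cos φ₁ sin φ₂ − sin φ₁ cos φ₂ cos Δλ )
  = atan2(+0.7872, -0.0077) = 90.56°

90.6°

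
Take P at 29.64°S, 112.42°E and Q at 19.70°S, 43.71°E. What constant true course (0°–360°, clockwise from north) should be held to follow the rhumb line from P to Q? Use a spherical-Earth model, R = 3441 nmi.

Meridional parts: M(φ₁)=-0.5421, M(φ₂)=-0.3508 → ΔM = +0.1913;  Δλ = -1.1992 rad
tan C = Δλ / ΔM = -6.2703 → C = 279.06°

279.1°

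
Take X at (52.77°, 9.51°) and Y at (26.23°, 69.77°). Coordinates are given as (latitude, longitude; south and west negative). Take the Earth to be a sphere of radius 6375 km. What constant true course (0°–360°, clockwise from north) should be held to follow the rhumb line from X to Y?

Meridional parts: M(φ₁)=+1.0882, M(φ₂)=+0.4747 → ΔM = -0.6135;  Δλ = +1.0517 rad
tan C = Δλ / ΔM = -1.7143 → C = 120.26°

120.3°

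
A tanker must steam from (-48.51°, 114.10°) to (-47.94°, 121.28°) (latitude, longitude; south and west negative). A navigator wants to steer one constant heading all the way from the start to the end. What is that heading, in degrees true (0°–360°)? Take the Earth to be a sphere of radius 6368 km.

Δψ = ln[tan(π/4+φ₂/2)/tan(π/4+φ₁/2)] = +0.0149
Δλ = +0.1253 rad (taken the short way round)
course = atan2(Δλ, Δψ) = 83.20°

83.2°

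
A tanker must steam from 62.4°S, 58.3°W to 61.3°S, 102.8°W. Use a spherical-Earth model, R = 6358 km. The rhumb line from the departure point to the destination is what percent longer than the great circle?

2.0%

Great circle: σ = 0.3597 rad → d_gc = Rσ = 2286.7 km
Rhumb: Δφ = +0.0192, Δλ = -0.7767, Δψ = +0.0407, q = Δφ/Δψ = 0.4717 → d_rh = R√(Δφ²+q²Δλ²) = 2332.6 km
Excess = (2332.6 − 2286.7) / 2286.7 = 45.9 / 2286.7 = 2.01% ≈ 2.0%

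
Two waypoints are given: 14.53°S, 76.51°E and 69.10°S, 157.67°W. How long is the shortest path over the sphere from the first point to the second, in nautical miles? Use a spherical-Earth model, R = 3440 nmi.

Haversine: a = sin²(Δφ/2)+cos φ₁ cos φ₂ sin²(Δλ/2) = 0.48386;  σ = 2·atan2(√a,√(1−a))
σ = 88.150° → d = Rσ = 3440·1.53851 = 5292 nmi

5292 nmi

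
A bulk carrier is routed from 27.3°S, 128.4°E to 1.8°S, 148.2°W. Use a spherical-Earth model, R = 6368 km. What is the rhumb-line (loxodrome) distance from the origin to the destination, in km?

9328 km

Δψ = ln[tan(π/4+φ₂/2)/tan(π/4+φ₁/2)] = +0.4642;  Δφ = +0.4451 rad,  Δλ = +1.4556 rad
q = Δφ/Δψ = 0.9588
d = R·√(Δφ² + q²Δλ²) = 6368·1.46489 = 9328 km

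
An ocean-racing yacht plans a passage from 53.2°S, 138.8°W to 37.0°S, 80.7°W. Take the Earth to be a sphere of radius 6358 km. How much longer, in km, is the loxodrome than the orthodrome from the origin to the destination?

Great circle: cos σ = sin φ₁ sin φ₂ + cos φ₁ cos φ₂ cos Δλ,  σ = 0.7456 rad → d_gc = 4740.4 km
Rhumb line: Δψ = +0.4047, q = Δφ/Δψ = 0.6987, d_rh = R√(Δφ²+q²Δλ²) = 4850.3 km
Excess = 4850.3 − 4740.4 = 109.9 ≈ 110 km

110 km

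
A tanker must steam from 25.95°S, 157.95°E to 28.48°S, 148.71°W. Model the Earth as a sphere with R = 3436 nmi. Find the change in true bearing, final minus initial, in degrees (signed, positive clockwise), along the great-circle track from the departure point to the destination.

Initial bearing θ₁ = atan2(sin Δλ cos φ₂, cos φ₁ sin φ₂ − sin φ₁ cos φ₂ cos Δλ) = 105.77°
Final bearing θ₂ = (initial bearing from the destination back to the start) + 180° = 79.89°
Δθ = θ₂ − θ₁ = -25.9°

-25.9°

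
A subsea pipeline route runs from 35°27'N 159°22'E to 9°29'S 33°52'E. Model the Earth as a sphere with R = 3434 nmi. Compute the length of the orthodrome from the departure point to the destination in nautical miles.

7444 nmi

cos σ = sin φ₁ sin φ₂ + cos φ₁ cos φ₂ cos Δλ
      = sin(35.45°)sin(-9.48°) + cos(35.45°)cos(-9.48°)cos(-125.50°) = -0.5621
σ = 124.205° → d = Rσ = 3434·2.16778 = 7444 nmi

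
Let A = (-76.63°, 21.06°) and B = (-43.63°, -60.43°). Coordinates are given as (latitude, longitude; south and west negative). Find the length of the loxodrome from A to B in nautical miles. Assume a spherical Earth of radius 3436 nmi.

2938 nmi

Δψ = ln[tan(π/4+φ₂/2)/tan(π/4+φ₁/2)] = +1.2959;  Δφ = +0.5760 rad,  Δλ = -1.4223 rad
q = Δφ/Δψ = 0.4445
d = R·√(Δφ² + q²Δλ²) = 3436·0.85518 = 2938 nmi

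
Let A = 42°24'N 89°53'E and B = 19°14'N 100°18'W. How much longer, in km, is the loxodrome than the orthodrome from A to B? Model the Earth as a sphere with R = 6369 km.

Great circle: cos σ = sin φ₁ sin φ₂ + cos φ₁ cos φ₂ cos Δλ,  σ = 2.0534 rad → d_gc = 13078.4 km
Rhumb line: Δψ = -0.4764, q = Δφ/Δψ = 0.8487, d_rh = R√(Δφ²+q²Δλ²) = 16226.4 km
Excess = 16226.4 − 13078.4 = 3148.0 ≈ 3148 km

3148 km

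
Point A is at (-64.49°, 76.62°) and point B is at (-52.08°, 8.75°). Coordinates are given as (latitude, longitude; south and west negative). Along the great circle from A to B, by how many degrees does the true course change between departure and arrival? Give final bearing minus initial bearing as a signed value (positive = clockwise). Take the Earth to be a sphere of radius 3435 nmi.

+59.9°

At departure: θ₁ = atan2(sin Δλ cos φ₂, cos φ₁ sin φ₂ − sin φ₁ cos φ₂ cos Δλ) = 257.06°
At arrival: θ₂ = atan2(sin Δλ cos φ₁, −cos φ₂ sin φ₁ + sin φ₂ cos φ₁ cos Δλ) = 316.92°
Δθ = θ₂ − θ₁ = +59.9°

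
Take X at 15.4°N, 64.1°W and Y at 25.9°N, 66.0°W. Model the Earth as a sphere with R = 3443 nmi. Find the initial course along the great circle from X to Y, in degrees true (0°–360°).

N = sin Δλ·cos φ₂ = -0.0298;  D = cos φ₁ sin φ₂ − sin φ₁ cos φ₂ cos Δλ = +0.1824
initial course = atan2(N, D) = 350.71°

350.7°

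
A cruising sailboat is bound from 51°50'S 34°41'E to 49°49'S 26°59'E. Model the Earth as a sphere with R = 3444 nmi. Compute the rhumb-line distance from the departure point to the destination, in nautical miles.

Δψ = ln[tan(π/4+φ₂/2)/tan(π/4+φ₁/2)] = +0.0557;  Δφ = +0.0352 rad,  Δλ = -0.1344 rad
q = Δφ/Δψ = 0.6316
d = R·√(Δφ² + q²Δλ²) = 3444·0.09188 = 316 nmi

316 nmi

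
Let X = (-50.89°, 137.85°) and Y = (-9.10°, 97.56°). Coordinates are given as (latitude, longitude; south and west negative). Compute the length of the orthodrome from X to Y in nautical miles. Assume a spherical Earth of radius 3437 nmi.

3196 nmi

Haversine: a = sin²(Δφ/2)+cos φ₁ cos φ₂ sin²(Δλ/2) = 0.20108;  σ = 2·atan2(√a,√(1−a))
σ = 53.285° → d = Rσ = 3437·0.93000 = 3196 nmi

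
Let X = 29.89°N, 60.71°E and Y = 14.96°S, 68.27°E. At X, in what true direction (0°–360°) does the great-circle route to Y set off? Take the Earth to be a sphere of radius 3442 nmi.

θ = atan2( sin Δλ·cos φ₂ ,  cos φ₁ sin φ₂ − sin φ₁ cos φ₂ cos Δλ )
  = atan2(+0.1271, -0.7011) = 169.72°

169.7°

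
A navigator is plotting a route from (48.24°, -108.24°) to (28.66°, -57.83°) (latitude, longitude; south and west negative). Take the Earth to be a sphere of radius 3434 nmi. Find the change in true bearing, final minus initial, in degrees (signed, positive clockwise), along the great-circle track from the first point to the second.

Initial bearing θ₁ = atan2(sin Δλ cos φ₂, cos φ₁ sin φ₂ − sin φ₁ cos φ₂ cos Δλ) = 98.22°
Final bearing θ₂ = (initial bearing from the destination back to the start) + 180° = 131.31°
Δθ = θ₂ − θ₁ = +33.1°

+33.1°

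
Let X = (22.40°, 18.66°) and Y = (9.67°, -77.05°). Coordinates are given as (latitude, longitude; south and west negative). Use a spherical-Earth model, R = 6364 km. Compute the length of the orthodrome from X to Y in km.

10166 km

Haversine: a = sin²(Δφ/2)+cos φ₁ cos φ₂ sin²(Δλ/2) = 0.51333;  σ = 2·atan2(√a,√(1−a))
σ = 91.528° → d = Rσ = 6364·1.59747 = 10166 km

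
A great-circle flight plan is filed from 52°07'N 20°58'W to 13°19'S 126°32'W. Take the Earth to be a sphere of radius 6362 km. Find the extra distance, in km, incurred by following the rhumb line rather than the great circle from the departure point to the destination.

Great circle: cos σ = sin φ₁ sin φ₂ + cos φ₁ cos φ₂ cos Δλ,  σ = 1.9200 rad → d_gc = 12215.0 km
Rhumb line: Δψ = -1.3040, q = Δφ/Δψ = 0.8758, d_rh = R√(Δφ²+q²Δλ²) = 12576.8 km
Excess = 12576.8 − 12215.0 = 361.8 ≈ 362 km

362 km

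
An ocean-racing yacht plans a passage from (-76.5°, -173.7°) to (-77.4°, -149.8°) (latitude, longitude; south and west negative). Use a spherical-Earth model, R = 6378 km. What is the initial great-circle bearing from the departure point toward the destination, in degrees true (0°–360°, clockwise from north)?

111.0°

N = sin Δλ·cos φ₂ = +0.0884;  D = cos φ₁ sin φ₂ − sin φ₁ cos φ₂ cos Δλ = -0.0339
initial course = atan2(N, D) = 110.98°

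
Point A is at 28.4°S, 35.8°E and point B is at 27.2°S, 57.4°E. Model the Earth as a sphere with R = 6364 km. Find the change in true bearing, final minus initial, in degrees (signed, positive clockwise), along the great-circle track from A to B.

-10.2°

At departure: θ₁ = atan2(sin Δλ cos φ₂, cos φ₁ sin φ₂ − sin φ₁ cos φ₂ cos Δλ) = 91.53°
At arrival: θ₂ = atan2(sin Δλ cos φ₁, −cos φ₂ sin φ₁ + sin φ₂ cos φ₁ cos Δλ) = 81.36°
Δθ = θ₂ − θ₁ = -10.2°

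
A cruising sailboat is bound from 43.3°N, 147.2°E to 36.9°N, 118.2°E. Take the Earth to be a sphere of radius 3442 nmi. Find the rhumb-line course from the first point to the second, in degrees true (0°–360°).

Δψ = ln[tan(π/4+φ₂/2)/tan(π/4+φ₁/2)] = -0.1462
Δλ = -0.5061 rad (taken the short way round)
course = atan2(Δλ, Δψ) = 253.89°

253.9°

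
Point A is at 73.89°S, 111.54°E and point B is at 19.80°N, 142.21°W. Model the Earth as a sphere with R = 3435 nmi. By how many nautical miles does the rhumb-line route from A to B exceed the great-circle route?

402 nmi

Great circle: cos σ = sin φ₁ sin φ₂ + cos φ₁ cos φ₂ cos Δλ,  σ = 1.9807 rad → d_gc = 6803.6 nmi
Rhumb line: Δψ = +2.3080, q = Δφ/Δψ = 0.7085, d_rh = R√(Δφ²+q²Δλ²) = 7205.4 nmi
Excess = 7205.4 − 6803.6 = 401.8 ≈ 402 nmi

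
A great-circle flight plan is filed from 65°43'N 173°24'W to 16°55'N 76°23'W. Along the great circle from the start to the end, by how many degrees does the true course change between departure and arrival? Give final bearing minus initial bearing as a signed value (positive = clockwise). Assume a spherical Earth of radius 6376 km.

At departure: θ₁ = atan2(sin Δλ cos φ₂, cos φ₁ sin φ₂ − sin φ₁ cos φ₂ cos Δλ) = 76.60°
At arrival: θ₂ = atan2(sin Δλ cos φ₁, −cos φ₂ sin φ₁ + sin φ₂ cos φ₁ cos Δλ) = 155.28°
Δθ = θ₂ − θ₁ = +78.7°

+78.7°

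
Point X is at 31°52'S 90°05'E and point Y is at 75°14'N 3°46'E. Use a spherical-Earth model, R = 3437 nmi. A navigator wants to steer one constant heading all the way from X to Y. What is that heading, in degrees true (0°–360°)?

Δψ = ln[tan(π/4+φ₂/2)/tan(π/4+φ₁/2)] = +2.6307
Δλ = -1.5065 rad (taken the short way round)
course = atan2(Δλ, Δψ) = 330.20°

330.2°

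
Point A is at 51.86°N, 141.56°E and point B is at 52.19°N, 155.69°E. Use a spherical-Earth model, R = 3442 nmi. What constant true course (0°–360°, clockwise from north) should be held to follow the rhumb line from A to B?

87.8°

Δψ = ln[tan(π/4+φ₂/2)/tan(π/4+φ₁/2)] = +0.0094
Δλ = +0.2466 rad (taken the short way round)
course = atan2(Δλ, Δψ) = 87.83°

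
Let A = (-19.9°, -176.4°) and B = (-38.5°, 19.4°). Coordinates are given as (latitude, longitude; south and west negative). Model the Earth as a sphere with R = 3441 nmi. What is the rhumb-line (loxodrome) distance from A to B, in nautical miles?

Δψ = ln[tan(π/4+φ₂/2)/tan(π/4+φ₁/2)] = -0.3746;  Δφ = -0.3246 rad,  Δλ = -2.8658 rad
q = Δφ/Δψ = 0.8667
d = R·√(Δφ² + q²Δλ²) = 3441·2.50482 = 8619 nmi

8619 nmi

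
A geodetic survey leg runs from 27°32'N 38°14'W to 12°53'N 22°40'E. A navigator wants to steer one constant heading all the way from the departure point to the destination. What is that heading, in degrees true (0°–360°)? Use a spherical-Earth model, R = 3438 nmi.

Meridional parts: M(φ₁)=+0.5002, M(φ₂)=+0.2268 → ΔM = -0.2734;  Δλ = +1.0629 rad
tan C = Δλ / ΔM = -3.8876 → C = 104.43°

104.4°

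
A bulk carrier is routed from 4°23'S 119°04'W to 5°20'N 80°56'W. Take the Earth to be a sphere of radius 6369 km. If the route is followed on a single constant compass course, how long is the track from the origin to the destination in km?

4369 km

Δψ = ln[tan(π/4+φ₂/2)/tan(π/4+φ₁/2)] = +0.1698;  Δφ = +0.1696 rad,  Δλ = +0.6656 rad
q = Δφ/Δψ = 0.9988
d = R·√(Δφ² + q²Δλ²) = 6369·0.68602 = 4369 km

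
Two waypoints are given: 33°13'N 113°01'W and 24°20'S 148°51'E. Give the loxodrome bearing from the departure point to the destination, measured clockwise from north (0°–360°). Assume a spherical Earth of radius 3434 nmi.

238.4°

Meridional parts: M(φ₁)=+0.6152, M(φ₂)=-0.4381 → ΔM = -1.0533;  Δλ = -1.7127 rad
tan C = Δλ / ΔM = +1.6261 → C = 238.41°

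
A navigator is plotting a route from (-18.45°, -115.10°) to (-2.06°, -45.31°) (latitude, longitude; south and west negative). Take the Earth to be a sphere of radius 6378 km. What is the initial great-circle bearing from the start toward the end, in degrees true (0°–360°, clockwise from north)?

85.4°

N = sin Δλ·cos φ₂ = +0.9378;  D = cos φ₁ sin φ₂ − sin φ₁ cos φ₂ cos Δλ = +0.0752
initial course = atan2(N, D) = 85.42°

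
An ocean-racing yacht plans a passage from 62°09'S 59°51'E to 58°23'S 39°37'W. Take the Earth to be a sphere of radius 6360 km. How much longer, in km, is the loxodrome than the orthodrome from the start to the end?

540 km

Great circle: cos σ = sin φ₁ sin φ₂ + cos φ₁ cos φ₂ cos Δλ,  σ = 0.7775 rad → d_gc = 4945.0 km
Rhumb line: Δψ = +0.1327, q = Δφ/Δψ = 0.4953, d_rh = R√(Δφ²+q²Δλ²) = 5484.9 km
Excess = 5484.9 − 4945.0 = 539.9 ≈ 540 km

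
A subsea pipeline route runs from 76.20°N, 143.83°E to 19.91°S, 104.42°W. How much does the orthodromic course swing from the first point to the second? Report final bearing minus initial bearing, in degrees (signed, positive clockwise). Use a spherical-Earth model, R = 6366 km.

Initial bearing θ₁ = atan2(sin Δλ cos φ₂, cos φ₁ sin φ₂ − sin φ₁ cos φ₂ cos Δλ) = 73.59°
Final bearing θ₂ = (initial bearing from the destination back to the start) + 180° = 165.91°
Δθ = θ₂ − θ₁ = +92.3°

+92.3°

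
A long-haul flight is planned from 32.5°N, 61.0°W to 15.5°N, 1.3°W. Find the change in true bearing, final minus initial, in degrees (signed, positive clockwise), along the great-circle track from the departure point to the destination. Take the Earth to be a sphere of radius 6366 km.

Initial bearing θ₁ = atan2(sin Δλ cos φ₂, cos φ₁ sin φ₂ − sin φ₁ cos φ₂ cos Δλ) = 92.47°
Final bearing θ₂ = (initial bearing from the destination back to the start) + 180° = 119.02°
Δθ = θ₂ − θ₁ = +26.6°

+26.6°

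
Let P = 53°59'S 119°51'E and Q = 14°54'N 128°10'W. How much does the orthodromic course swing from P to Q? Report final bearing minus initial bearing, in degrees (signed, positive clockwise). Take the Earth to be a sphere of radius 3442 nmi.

-62.0°

At departure: θ₁ = atan2(sin Δλ cos φ₂, cos φ₁ sin φ₂ − sin φ₁ cos φ₂ cos Δλ) = 98.97°
At arrival: θ₂ = atan2(sin Δλ cos φ₁, −cos φ₂ sin φ₁ + sin φ₂ cos φ₁ cos Δλ) = 36.94°
Δθ = θ₂ − θ₁ = -62.0°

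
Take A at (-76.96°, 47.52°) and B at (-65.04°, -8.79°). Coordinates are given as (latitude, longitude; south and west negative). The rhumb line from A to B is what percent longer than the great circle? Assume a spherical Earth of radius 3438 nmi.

Great circle: σ = 0.3596 rad → d_gc = Rσ = 1236.3 nmi
Rhumb: Δφ = +0.2080, Δλ = -0.9828, Δψ = +0.6609, q = Δφ/Δψ = 0.3148 → d_rh = R√(Δφ²+q²Δλ²) = 1281.7 nmi
Excess = (1281.7 − 1236.3) / 1236.3 = 45.4 / 1236.3 = 3.67% ≈ 3.7%

3.7%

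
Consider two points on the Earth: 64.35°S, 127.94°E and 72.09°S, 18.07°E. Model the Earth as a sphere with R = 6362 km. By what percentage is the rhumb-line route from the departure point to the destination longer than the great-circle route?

Great circle: σ = 0.6223 rad → d_gc = Rσ = 3959.2 km
Rhumb: Δφ = -0.1351, Δλ = -1.9176, Δψ = -0.3679, q = Δφ/Δψ = 0.3672 → d_rh = R√(Δφ²+q²Δλ²) = 4561.4 km
Excess = (4561.4 − 3959.2) / 3959.2 = 602.2 / 3959.2 = 15.21% ≈ 15.2%

15.2%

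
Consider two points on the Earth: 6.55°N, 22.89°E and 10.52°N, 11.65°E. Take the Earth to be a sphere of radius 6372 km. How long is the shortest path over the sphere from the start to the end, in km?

1312 km

cos σ = sin φ₁ sin φ₂ + cos φ₁ cos φ₂ cos Δλ
      = sin(6.55°)sin(10.52°) + cos(6.55°)cos(10.52°)cos(-11.24°) = 0.9789
σ = 11.801° → d = Rσ = 6372·0.20596 = 1312 km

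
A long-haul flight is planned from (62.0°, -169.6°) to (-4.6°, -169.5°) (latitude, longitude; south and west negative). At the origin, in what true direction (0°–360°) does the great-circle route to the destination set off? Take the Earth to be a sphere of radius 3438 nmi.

θ = atan2( sin Δλ·cos φ₂ ,  cos φ₁ sin φ₂ − sin φ₁ cos φ₂ cos Δλ )
  = atan2(+0.0017, -0.9178) = 179.89°

179.9°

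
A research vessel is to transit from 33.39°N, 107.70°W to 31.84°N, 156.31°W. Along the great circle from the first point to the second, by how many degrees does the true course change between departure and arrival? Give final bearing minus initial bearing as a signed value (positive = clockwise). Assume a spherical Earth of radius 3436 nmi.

Initial bearing θ₁ = atan2(sin Δλ cos φ₂, cos φ₁ sin φ₂ − sin φ₁ cos φ₂ cos Δλ) = 281.65°
Final bearing θ₂ = (initial bearing from the destination back to the start) + 180° = 254.28°
Δθ = θ₂ − θ₁ = -27.4°

-27.4°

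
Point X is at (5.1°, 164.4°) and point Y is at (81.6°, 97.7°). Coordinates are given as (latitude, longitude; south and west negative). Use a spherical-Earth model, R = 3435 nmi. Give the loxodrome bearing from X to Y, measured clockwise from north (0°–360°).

Δψ = ln[tan(π/4+φ₂/2)/tan(π/4+φ₁/2)] = +2.5222
Δλ = -1.1641 rad (taken the short way round)
course = atan2(Δλ, Δψ) = 335.22°

335.2°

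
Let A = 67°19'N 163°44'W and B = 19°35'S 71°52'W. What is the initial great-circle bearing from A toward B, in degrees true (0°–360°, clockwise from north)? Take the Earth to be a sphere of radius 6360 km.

θ = atan2( sin Δλ·cos φ₂ ,  cos φ₁ sin φ₂ − sin φ₁ cos φ₂ cos Δλ )
  = atan2(+0.9417, -0.1009) = 96.12°

96.1°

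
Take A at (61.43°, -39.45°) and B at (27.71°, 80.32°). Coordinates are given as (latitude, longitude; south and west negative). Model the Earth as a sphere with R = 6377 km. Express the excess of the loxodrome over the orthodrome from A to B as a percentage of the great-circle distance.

12.3%

Great circle: σ = 1.3713 rad → d_gc = Rσ = 8744.9 km
Rhumb: Δφ = -0.5885, Δλ = +2.0904, Δψ = -0.8643, q = Δφ/Δψ = 0.6809 → d_rh = R√(Δφ²+q²Δλ²) = 9822.0 km
Excess = (9822.0 − 8744.9) / 8744.9 = 1077.1 / 8744.9 = 12.32% ≈ 12.3%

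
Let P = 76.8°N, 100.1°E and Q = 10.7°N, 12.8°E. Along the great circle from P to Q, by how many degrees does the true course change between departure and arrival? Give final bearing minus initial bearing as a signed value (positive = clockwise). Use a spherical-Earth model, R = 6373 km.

Initial bearing θ₁ = atan2(sin Δλ cos φ₂, cos φ₁ sin φ₂ − sin φ₁ cos φ₂ cos Δλ) = 269.84°
Final bearing θ₂ = (initial bearing from the destination back to the start) + 180° = 193.44°
Δθ = θ₂ − θ₁ = -76.4°

-76.4°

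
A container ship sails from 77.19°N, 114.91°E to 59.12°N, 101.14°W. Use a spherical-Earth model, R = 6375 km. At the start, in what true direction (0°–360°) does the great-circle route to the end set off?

N = sin Δλ·cos φ₂ = +0.3020;  D = cos φ₁ sin φ₂ − sin φ₁ cos φ₂ cos Δλ = +0.5949
initial course = atan2(N, D) = 26.92°

26.9°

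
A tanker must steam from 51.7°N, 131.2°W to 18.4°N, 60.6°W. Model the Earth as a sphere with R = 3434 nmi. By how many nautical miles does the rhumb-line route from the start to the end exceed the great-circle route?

94 nmi

Great circle: cos σ = sin φ₁ sin φ₂ + cos φ₁ cos φ₂ cos Δλ,  σ = 1.1118 rad → d_gc = 3817.9 nmi
Rhumb line: Δψ = -0.7309, q = Δφ/Δψ = 0.7952, d_rh = R√(Δφ²+q²Δλ²) = 3912.2 nmi
Excess = 3912.2 − 3817.9 = 94.3 ≈ 94 nmi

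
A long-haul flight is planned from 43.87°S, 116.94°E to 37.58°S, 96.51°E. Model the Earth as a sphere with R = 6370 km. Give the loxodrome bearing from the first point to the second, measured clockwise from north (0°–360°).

292.1°

Δψ = ln[tan(π/4+φ₂/2)/tan(π/4+φ₁/2)] = +0.1450
Δλ = -0.3566 rad (taken the short way round)
course = atan2(Δλ, Δψ) = 292.13°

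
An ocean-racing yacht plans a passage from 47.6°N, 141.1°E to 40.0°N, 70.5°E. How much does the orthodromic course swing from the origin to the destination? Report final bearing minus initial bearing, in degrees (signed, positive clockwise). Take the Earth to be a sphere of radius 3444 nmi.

-52.3°

Initial bearing θ₁ = atan2(sin Δλ cos φ₂, cos φ₁ sin φ₂ − sin φ₁ cos φ₂ cos Δλ) = 288.77°
Final bearing θ₂ = (initial bearing from the destination back to the start) + 180° = 236.45°
Δθ = θ₂ − θ₁ = -52.3°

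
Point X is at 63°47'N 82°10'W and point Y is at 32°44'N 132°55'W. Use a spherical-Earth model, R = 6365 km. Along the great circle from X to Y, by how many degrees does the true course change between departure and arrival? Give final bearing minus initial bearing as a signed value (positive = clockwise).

Initial bearing θ₁ = atan2(sin Δλ cos φ₂, cos φ₁ sin φ₂ − sin φ₁ cos φ₂ cos Δλ) = 249.88°
Final bearing θ₂ = (initial bearing from the destination back to the start) + 180° = 209.55°
Δθ = θ₂ − θ₁ = -40.3°

-40.3°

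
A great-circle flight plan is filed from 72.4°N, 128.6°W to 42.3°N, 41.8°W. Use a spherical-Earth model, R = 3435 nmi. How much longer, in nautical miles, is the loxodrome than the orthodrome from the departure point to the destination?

Great circle: cos σ = sin φ₁ sin φ₂ + cos φ₁ cos φ₂ cos Δλ,  σ = 0.8579 rad → d_gc = 2947.0 nmi
Rhumb line: Δψ = -1.0493, q = Δφ/Δψ = 0.5006, d_rh = R√(Δφ²+q²Δλ²) = 3169.2 nmi
Excess = 3169.2 − 2947.0 = 222.2 ≈ 222 nmi

222 nmi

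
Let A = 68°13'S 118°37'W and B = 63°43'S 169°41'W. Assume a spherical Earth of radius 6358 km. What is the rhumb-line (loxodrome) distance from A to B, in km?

Δψ = ln[tan(π/4+φ₂/2)/tan(π/4+φ₁/2)] = +0.1934;  Δφ = +0.0785 rad,  Δλ = -0.8913 rad
q = Δφ/Δψ = 0.4061
d = R·√(Δφ² + q²Δλ²) = 6358·0.37038 = 2355 km

2355 km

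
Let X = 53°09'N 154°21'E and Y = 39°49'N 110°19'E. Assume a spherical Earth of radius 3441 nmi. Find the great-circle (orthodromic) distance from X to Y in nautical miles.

Haversine: a = sin²(Δφ/2)+cos φ₁ cos φ₂ sin²(Δλ/2) = 0.07821;  σ = 2·atan2(√a,√(1−a))
σ = 32.481° → d = Rσ = 3441·0.56689 = 1951 nmi

1951 nmi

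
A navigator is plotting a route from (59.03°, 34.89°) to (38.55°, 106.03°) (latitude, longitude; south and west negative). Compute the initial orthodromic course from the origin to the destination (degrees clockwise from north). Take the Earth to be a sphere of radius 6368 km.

N = sin Δλ·cos φ₂ = +0.7401;  D = cos φ₁ sin φ₂ − sin φ₁ cos φ₂ cos Δλ = +0.1039
initial course = atan2(N, D) = 82.01°

82.0°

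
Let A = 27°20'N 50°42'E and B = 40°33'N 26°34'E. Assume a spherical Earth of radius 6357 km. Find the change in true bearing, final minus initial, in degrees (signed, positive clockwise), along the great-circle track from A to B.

-13.7°

At departure: θ₁ = atan2(sin Δλ cos φ₂, cos φ₁ sin φ₂ − sin φ₁ cos φ₂ cos Δλ) = 309.83°
At arrival: θ₂ = atan2(sin Δλ cos φ₁, −cos φ₂ sin φ₁ + sin φ₂ cos φ₁ cos Δλ) = 296.13°
Δθ = θ₂ − θ₁ = -13.7°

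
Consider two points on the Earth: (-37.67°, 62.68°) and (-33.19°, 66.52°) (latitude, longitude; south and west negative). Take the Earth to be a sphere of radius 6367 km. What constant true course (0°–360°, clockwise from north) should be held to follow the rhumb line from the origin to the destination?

Δψ = ln[tan(π/4+φ₂/2)/tan(π/4+φ₁/2)] = +0.0960
Δλ = +0.0670 rad (taken the short way round)
course = atan2(Δλ, Δψ) = 34.92°

34.9°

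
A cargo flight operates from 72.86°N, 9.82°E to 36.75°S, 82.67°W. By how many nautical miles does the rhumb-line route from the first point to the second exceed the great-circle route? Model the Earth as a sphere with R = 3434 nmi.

Great circle: cos σ = sin φ₁ sin φ₂ + cos φ₁ cos φ₂ cos Δλ,  σ = 2.1920 rad → d_gc = 7527.31 nmi
Rhumb line: Δψ = -2.5830, q = Δφ/Δψ = 0.7406, d_rh = R√(Δφ²+q²Δλ²) = 7746.83 nmi
Excess = 7746.83 − 7527.31 = 219.52 ≈ 220 nmi

220 nmi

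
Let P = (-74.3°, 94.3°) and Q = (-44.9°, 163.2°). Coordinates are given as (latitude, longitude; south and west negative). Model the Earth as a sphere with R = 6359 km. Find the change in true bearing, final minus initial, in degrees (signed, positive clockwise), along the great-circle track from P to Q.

Initial bearing θ₁ = atan2(sin Δλ cos φ₂, cos φ₁ sin φ₂ − sin φ₁ cos φ₂ cos Δλ) = 85.29°
Final bearing θ₂ = (initial bearing from the destination back to the start) + 180° = 22.38°
Δθ = θ₂ − θ₁ = -62.9°

-62.9°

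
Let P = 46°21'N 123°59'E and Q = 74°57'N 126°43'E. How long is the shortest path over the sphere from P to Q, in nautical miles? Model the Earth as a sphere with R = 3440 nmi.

Haversine: a = sin²(Δφ/2)+cos φ₁ cos φ₂ sin²(Δλ/2) = 0.06111;  σ = 2·atan2(√a,√(1−a))
σ = 28.624° → d = Rσ = 3440·0.49959 = 1719 nmi

1719 nmi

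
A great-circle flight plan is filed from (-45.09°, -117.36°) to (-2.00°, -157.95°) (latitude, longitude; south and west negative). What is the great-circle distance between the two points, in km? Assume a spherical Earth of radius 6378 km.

6224 km

Haversine: a = sin²(Δφ/2)+cos φ₁ cos φ₂ sin²(Δλ/2) = 0.21974;  σ = 2·atan2(√a,√(1−a))
σ = 55.909° → d = Rσ = 6378·0.97579 = 6224 km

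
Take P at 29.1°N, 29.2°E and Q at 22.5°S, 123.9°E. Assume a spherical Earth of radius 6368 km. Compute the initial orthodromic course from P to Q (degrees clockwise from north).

θ = atan2( sin Δλ·cos φ₂ ,  cos φ₁ sin φ₂ − sin φ₁ cos φ₂ cos Δλ )
  = atan2(+0.9208, -0.2976) = 107.91°

107.9°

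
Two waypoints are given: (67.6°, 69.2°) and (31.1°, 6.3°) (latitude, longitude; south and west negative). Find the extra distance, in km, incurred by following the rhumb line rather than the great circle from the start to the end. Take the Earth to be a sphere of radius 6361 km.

Great circle: cos σ = sin φ₁ sin φ₂ + cos φ₁ cos φ₂ cos Δλ,  σ = 0.8941 rad → d_gc = 5687.5 km
Rhumb line: Δψ = -1.0479, q = Δφ/Δψ = 0.6079, d_rh = R√(Δφ²+q²Δλ²) = 5868.9 km
Excess = 5868.9 − 5687.5 = 181.4 ≈ 181 km

181 km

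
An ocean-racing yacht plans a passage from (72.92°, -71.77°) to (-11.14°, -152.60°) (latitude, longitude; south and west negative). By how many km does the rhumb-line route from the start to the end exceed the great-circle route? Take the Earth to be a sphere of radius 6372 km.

380 km

Great circle: cos σ = sin φ₁ sin φ₂ + cos φ₁ cos φ₂ cos Δλ,  σ = 1.7100 rad → d_gc = 10896.2 km
Rhumb line: Δψ = -2.0917, q = Δφ/Δψ = 0.7014, d_rh = R√(Δφ²+q²Δλ²) = 11276.1 km
Excess = 11276.1 − 10896.2 = 379.9 ≈ 380 km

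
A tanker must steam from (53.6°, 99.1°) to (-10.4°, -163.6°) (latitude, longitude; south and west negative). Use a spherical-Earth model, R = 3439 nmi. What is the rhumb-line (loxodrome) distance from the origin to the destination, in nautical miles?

Δψ = ln[tan(π/4+φ₂/2)/tan(π/4+φ₁/2)] = -1.2949;  Δφ = -1.1170 rad,  Δλ = +1.6982 rad
q = Δφ/Δψ = 0.8626
d = R·√(Δφ² + q²Δλ²) = 3439·1.84222 = 6335 nmi

6335 nmi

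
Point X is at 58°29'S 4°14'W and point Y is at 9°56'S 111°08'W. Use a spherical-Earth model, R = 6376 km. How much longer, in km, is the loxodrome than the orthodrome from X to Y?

671 km

Great circle: cos σ = sin φ₁ sin φ₂ + cos φ₁ cos φ₂ cos Δλ,  σ = 1.5734 rad → d_gc = 10032.2 km
Rhumb line: Δψ = +1.0909, q = Δφ/Δψ = 0.7767, d_rh = R√(Δφ²+q²Δλ²) = 10703.5 km
Excess = 10703.5 − 10032.2 = 671.3 ≈ 671 km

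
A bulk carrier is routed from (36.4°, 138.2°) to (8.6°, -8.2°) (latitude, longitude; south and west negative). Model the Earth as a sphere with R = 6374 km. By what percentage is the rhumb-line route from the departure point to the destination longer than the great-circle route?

Great circle: σ = 2.1823 rad → d_gc = Rσ = 13910.3 km
Rhumb: Δφ = -0.4852, Δλ = -2.5552, Δψ = -0.5323, q = Δφ/Δψ = 0.9116 → d_rh = R√(Δφ²+q²Δλ²) = 15165.3 km
Excess = (15165.3 − 13910.3) / 13910.3 = 1255.0 / 13910.3 = 9.02% ≈ 9.0%

9.0%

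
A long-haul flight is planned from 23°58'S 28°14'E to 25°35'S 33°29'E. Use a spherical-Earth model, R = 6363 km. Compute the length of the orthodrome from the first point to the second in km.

Haversine: a = sin²(Δφ/2)+cos φ₁ cos φ₂ sin²(Δλ/2) = 0.00193;  σ = 2·atan2(√a,√(1−a))
σ = 5.033° → d = Rσ = 6363·0.08784 = 559 km

559 km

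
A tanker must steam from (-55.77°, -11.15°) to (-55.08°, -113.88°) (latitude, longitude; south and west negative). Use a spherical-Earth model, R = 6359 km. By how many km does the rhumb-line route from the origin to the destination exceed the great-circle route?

Great circle: cos σ = sin φ₁ sin φ₂ + cos φ₁ cos φ₂ cos Δλ,  σ = 0.9186 rad → d_gc = 5841.1 km
Rhumb line: Δψ = +0.0212, q = Δφ/Δψ = 0.5675, d_rh = R√(Δφ²+q²Δλ²) = 6470.4 km
Excess = 6470.4 − 5841.1 = 629.3 ≈ 629 km

629 km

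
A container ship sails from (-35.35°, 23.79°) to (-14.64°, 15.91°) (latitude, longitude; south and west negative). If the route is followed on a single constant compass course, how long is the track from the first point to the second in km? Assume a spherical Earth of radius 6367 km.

Rhumb course C = atan2(Δλ, Δψ) with Δψ = ln[tan(π/4+φ₂/2)/tan(π/4+φ₁/2)] = +0.4020, Δλ = -0.1375 → C = 341.11°
d = R·|Δφ| / |cos C| = 6367·0.36146 / 0.94615 = 2432 km

2432 km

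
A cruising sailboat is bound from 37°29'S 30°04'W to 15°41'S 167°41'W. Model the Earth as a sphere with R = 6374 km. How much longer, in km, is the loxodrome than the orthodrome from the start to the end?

1147 km

Great circle: cos σ = sin φ₁ sin φ₂ + cos φ₁ cos φ₂ cos Δλ,  σ = 1.9821 rad → d_gc = 12634.0 km
Rhumb line: Δψ = +0.4294, q = Δφ/Δψ = 0.8861, d_rh = R√(Δφ²+q²Δλ²) = 13781.2 km
Excess = 13781.2 − 12634.0 = 1147.2 ≈ 1147 km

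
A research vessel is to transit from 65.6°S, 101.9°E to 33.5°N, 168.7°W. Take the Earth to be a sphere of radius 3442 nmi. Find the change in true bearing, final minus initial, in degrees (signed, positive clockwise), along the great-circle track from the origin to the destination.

Initial bearing θ₁ = atan2(sin Δλ cos φ₂, cos φ₁ sin φ₂ − sin φ₁ cos φ₂ cos Δλ) = 74.20°
Final bearing θ₂ = (initial bearing from the destination back to the start) + 180° = 28.47°
Δθ = θ₂ − θ₁ = -45.7°

-45.7°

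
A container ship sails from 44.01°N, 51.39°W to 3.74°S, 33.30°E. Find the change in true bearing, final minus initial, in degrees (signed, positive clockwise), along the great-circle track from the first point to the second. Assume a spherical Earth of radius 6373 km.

+37.9°

Initial bearing θ₁ = atan2(sin Δλ cos φ₂, cos φ₁ sin φ₂ − sin φ₁ cos φ₂ cos Δλ) = 96.38°
Final bearing θ₂ = (initial bearing from the destination back to the start) + 180° = 134.25°
Δθ = θ₂ − θ₁ = +37.9°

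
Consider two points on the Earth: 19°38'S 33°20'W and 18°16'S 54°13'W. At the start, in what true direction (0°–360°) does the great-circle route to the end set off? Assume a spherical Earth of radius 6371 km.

270.5°

θ = atan2( sin Δλ·cos φ₂ ,  cos φ₁ sin φ₂ − sin φ₁ cos φ₂ cos Δλ )
  = atan2(-0.3385, +0.0029) = 270.49°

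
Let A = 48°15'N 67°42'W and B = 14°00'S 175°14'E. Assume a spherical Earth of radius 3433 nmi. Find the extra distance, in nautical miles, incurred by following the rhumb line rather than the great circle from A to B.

Great circle: cos σ = sin φ₁ sin φ₂ + cos φ₁ cos φ₂ cos Δλ,  σ = 2.0652 rad → d_gc = 7089.7 nmi
Rhumb line: Δψ = -1.2108, q = Δφ/Δψ = 0.8973, d_rh = R√(Δφ²+q²Δλ²) = 7316.1 nmi
Excess = 7316.1 − 7089.7 = 226.4 ≈ 226 nmi

226 nmi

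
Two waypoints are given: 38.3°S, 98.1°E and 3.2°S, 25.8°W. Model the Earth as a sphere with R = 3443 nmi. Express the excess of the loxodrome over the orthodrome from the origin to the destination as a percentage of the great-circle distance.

4.5%

Great circle: σ = 1.9850 rad → d_gc = Rσ = 6834.2 nmi
Rhumb: Δφ = +0.6126, Δλ = -2.1625, Δψ = +0.6688, q = Δφ/Δψ = 0.9160 → d_rh = R√(Δφ²+q²Δλ²) = 7138.9 nmi
Excess = (7138.9 − 6834.2) / 6834.2 = 304.7 / 6834.2 = 4.46% ≈ 4.5%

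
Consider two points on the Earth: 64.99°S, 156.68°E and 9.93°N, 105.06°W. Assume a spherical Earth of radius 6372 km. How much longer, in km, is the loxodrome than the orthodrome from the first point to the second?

509 km

Great circle: cos σ = sin φ₁ sin φ₂ + cos φ₁ cos φ₂ cos Δλ,  σ = 1.7886 rad → d_gc = 11397.1 km
Rhumb line: Δψ = +1.6802, q = Δφ/Δψ = 0.7782, d_rh = R√(Δφ²+q²Δλ²) = 11905.7 km
Excess = 11905.7 − 11397.1 = 508.6 ≈ 509 km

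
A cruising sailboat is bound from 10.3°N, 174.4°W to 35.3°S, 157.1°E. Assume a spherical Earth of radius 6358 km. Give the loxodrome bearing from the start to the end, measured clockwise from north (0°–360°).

210.6°

Δψ = ln[tan(π/4+φ₂/2)/tan(π/4+φ₁/2)] = -0.8400
Δλ = -0.4974 rad (taken the short way round)
course = atan2(Δλ, Δψ) = 210.63°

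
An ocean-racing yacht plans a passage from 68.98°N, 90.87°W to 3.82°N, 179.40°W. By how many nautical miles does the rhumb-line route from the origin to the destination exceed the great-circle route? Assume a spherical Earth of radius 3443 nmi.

252 nmi

Great circle: cos σ = sin φ₁ sin φ₂ + cos φ₁ cos φ₂ cos Δλ,  σ = 1.4994 rad → d_gc = 5162.3 nmi
Rhumb line: Δψ = -1.6179, q = Δφ/Δψ = 0.7029, d_rh = R√(Δφ²+q²Δλ²) = 5414.4 nmi
Excess = 5414.4 − 5162.3 = 252.1 ≈ 252 nmi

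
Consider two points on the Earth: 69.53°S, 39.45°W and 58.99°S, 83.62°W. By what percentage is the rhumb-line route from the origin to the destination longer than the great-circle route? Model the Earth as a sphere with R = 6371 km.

Great circle: σ = 0.3704 rad → d_gc = Rσ = 2359.7 km
Rhumb: Δφ = +0.1840, Δλ = -0.7709, Δψ = +0.4295, q = Δφ/Δψ = 0.4283 → d_rh = R√(Δφ²+q²Δλ²) = 2408.2 km
Excess = (2408.2 − 2359.7) / 2359.7 = 48.5 / 2359.7 = 2.06% ≈ 2.1%

2.1%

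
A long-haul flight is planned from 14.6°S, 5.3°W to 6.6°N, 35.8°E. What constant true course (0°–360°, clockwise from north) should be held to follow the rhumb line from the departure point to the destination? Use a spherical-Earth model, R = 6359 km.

62.5°

Meridional parts: M(φ₁)=-0.2576, M(φ₂)=+0.1154 → ΔM = +0.3731;  Δλ = +0.7173 rad
tan C = Δλ / ΔM = +1.9228 → C = 62.52°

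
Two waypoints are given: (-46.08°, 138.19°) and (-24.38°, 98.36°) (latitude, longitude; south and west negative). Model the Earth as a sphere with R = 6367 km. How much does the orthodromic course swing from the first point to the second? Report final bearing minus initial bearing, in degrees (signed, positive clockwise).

+24.0°

Initial bearing θ₁ = atan2(sin Δλ cos φ₂, cos φ₁ sin φ₂ − sin φ₁ cos φ₂ cos Δλ) = 290.45°
Final bearing θ₂ = (initial bearing from the destination back to the start) + 180° = 314.47°
Δθ = θ₂ − θ₁ = +24.0°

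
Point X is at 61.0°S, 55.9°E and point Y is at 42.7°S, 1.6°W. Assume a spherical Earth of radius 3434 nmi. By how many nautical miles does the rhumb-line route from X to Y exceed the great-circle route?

Great circle: cos σ = sin φ₁ sin φ₂ + cos φ₁ cos φ₂ cos Δλ,  σ = 0.6688 rad → d_gc = 2296.65 nmi
Rhumb line: Δψ = +0.5267, q = Δφ/Δψ = 0.6064, d_rh = R√(Δφ²+q²Δλ²) = 2360.14 nmi
Excess = 2360.14 − 2296.65 = 63.49 ≈ 63 nmi

63 nmi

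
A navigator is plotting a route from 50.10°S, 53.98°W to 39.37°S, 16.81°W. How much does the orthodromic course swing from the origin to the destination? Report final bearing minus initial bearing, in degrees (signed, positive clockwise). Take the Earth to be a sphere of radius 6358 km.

At departure: θ₁ = atan2(sin Δλ cos φ₂, cos φ₁ sin φ₂ − sin φ₁ cos φ₂ cos Δλ) = 81.99°
At arrival: θ₂ = atan2(sin Δλ cos φ₁, −cos φ₂ sin φ₁ + sin φ₂ cos φ₁ cos Δλ) = 55.25°
Δθ = θ₂ − θ₁ = -26.7°

-26.7°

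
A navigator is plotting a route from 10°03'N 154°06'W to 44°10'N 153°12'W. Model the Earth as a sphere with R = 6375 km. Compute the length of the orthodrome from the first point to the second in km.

3797 km

Haversine: a = sin²(Δφ/2)+cos φ₁ cos φ₂ sin²(Δλ/2) = 0.08609;  σ = 2·atan2(√a,√(1−a))
σ = 34.126° → d = Rσ = 6375·0.59560 = 3797 km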